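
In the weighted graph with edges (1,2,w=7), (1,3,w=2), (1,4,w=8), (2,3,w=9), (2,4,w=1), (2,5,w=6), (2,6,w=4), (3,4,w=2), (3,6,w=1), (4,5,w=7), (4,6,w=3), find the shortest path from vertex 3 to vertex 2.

Step 1: Build adjacency list with weights:
  1: 2(w=7), 3(w=2), 4(w=8)
  2: 1(w=7), 3(w=9), 4(w=1), 5(w=6), 6(w=4)
  3: 1(w=2), 2(w=9), 4(w=2), 6(w=1)
  4: 1(w=8), 2(w=1), 3(w=2), 5(w=7), 6(w=3)
  5: 2(w=6), 4(w=7)
  6: 2(w=4), 3(w=1), 4(w=3)

Step 2: Apply Dijkstra's algorithm from vertex 3:
  Visit vertex 3 (distance=0)
    Update dist[1] = 2
    Update dist[2] = 9
    Update dist[4] = 2
    Update dist[6] = 1
  Visit vertex 6 (distance=1)
    Update dist[2] = 5
  Visit vertex 1 (distance=2)
  Visit vertex 4 (distance=2)
    Update dist[2] = 3
    Update dist[5] = 9
  Visit vertex 2 (distance=3)

Step 3: Shortest path: 3 -> 4 -> 2
Total weight: 2 + 1 = 3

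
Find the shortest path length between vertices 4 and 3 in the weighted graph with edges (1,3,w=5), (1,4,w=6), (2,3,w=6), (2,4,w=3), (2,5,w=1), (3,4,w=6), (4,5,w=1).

Step 1: Build adjacency list with weights:
  1: 3(w=5), 4(w=6)
  2: 3(w=6), 4(w=3), 5(w=1)
  3: 1(w=5), 2(w=6), 4(w=6)
  4: 1(w=6), 2(w=3), 3(w=6), 5(w=1)
  5: 2(w=1), 4(w=1)

Step 2: Apply Dijkstra's algorithm from vertex 4:
  Visit vertex 4 (distance=0)
    Update dist[1] = 6
    Update dist[2] = 3
    Update dist[3] = 6
    Update dist[5] = 1
  Visit vertex 5 (distance=1)
    Update dist[2] = 2
  Visit vertex 2 (distance=2)
  Visit vertex 1 (distance=6)
  Visit vertex 3 (distance=6)

Step 3: Shortest path: 4 -> 3
Total weight: 6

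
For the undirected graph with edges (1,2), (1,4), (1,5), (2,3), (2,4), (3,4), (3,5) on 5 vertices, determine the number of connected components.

Step 1: Build adjacency list from edges:
  1: 2, 4, 5
  2: 1, 3, 4
  3: 2, 4, 5
  4: 1, 2, 3
  5: 1, 3

Step 2: Run BFS/DFS from vertex 1:
  Visited: {1, 2, 4, 5, 3}
  Reached 5 of 5 vertices

Step 3: All 5 vertices reached from vertex 1, so the graph is connected.
Number of connected components: 1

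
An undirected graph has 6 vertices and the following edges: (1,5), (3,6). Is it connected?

Step 1: Build adjacency list from edges:
  1: 5
  2: (none)
  3: 6
  4: (none)
  5: 1
  6: 3

Step 2: Run BFS/DFS from vertex 1:
  Visited: {1, 5}
  Reached 2 of 6 vertices

Step 3: Only 2 of 6 vertices reached. Graph is disconnected.
Connected components: {1, 5}, {2}, {3, 6}, {4}
Answer: No, the graph is not connected (4 components).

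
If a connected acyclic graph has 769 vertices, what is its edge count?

A tree on n vertices always has exactly n - 1 edges.
For n = 769: edges = 769 - 1 = 768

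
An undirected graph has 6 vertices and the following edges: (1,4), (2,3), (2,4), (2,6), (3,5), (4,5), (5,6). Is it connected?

Step 1: Build adjacency list from edges:
  1: 4
  2: 3, 4, 6
  3: 2, 5
  4: 1, 2, 5
  5: 3, 4, 6
  6: 2, 5

Step 2: Run BFS/DFS from vertex 1:
  Visited: {1, 4, 2, 5, 3, 6}
  Reached 6 of 6 vertices

Step 3: All 6 vertices reached from vertex 1, so the graph is connected.
Answer: Yes, the graph is connected.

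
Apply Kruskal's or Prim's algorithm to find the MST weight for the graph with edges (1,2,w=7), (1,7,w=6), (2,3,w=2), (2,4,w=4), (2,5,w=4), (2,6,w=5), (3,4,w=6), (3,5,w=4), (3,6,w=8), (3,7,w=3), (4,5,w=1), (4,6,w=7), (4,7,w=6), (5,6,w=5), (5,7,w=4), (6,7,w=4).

Apply Kruskal's algorithm (sort edges by weight, add if no cycle):

Sorted edges by weight:
  (4,5) w=1
  (2,3) w=2
  (3,7) w=3
  (2,4) w=4
  (2,5) w=4
  (3,5) w=4
  (5,7) w=4
  (6,7) w=4
  (2,6) w=5
  (5,6) w=5
  (1,7) w=6
  (3,4) w=6
  (4,7) w=6
  (1,2) w=7
  (4,6) w=7
  (3,6) w=8

Add edge (4,5) w=1 -- no cycle. Running total: 1
Add edge (2,3) w=2 -- no cycle. Running total: 3
Add edge (3,7) w=3 -- no cycle. Running total: 6
Add edge (2,4) w=4 -- no cycle. Running total: 10
Skip edge (2,5) w=4 -- would create cycle
Skip edge (3,5) w=4 -- would create cycle
Skip edge (5,7) w=4 -- would create cycle
Add edge (6,7) w=4 -- no cycle. Running total: 14
Skip edge (2,6) w=5 -- would create cycle
Skip edge (5,6) w=5 -- would create cycle
Add edge (1,7) w=6 -- no cycle. Running total: 20

MST edges: (4,5,w=1), (2,3,w=2), (3,7,w=3), (2,4,w=4), (6,7,w=4), (1,7,w=6)
Total MST weight: 1 + 2 + 3 + 4 + 4 + 6 = 20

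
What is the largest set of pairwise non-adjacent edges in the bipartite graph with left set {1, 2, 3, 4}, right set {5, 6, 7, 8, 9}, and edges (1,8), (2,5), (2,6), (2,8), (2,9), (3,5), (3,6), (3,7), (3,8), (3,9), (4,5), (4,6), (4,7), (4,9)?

Step 1: List the neighbors of each left vertex:
  1: 8
  2: 5, 6, 8, 9
  3: 5, 6, 7, 8, 9
  4: 5, 6, 7, 9

Step 2: Greedily match left vertices, then look for augmenting paths:
  Match 1 -- 8
  Match 2 -- 5
  Match 3 -- 6
  Match 4 -- 7
  No augmenting path remains.

Step 3: Verify this is maximum:
  Matching size 4 = min(|L|, |R|) = min(4, 5), which is an upper bound, so this matching is maximum.

Maximum matching: {(1,8), (2,5), (3,6), (4,7)}
Size: 4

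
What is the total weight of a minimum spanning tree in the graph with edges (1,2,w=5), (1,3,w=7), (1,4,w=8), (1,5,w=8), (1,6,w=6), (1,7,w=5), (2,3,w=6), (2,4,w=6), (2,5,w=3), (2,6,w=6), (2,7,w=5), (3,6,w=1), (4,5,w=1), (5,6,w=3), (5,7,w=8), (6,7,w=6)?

Apply Kruskal's algorithm (sort edges by weight, add if no cycle):

Sorted edges by weight:
  (3,6) w=1
  (4,5) w=1
  (2,5) w=3
  (5,6) w=3
  (1,7) w=5
  (1,2) w=5
  (2,7) w=5
  (1,6) w=6
  (2,6) w=6
  (2,4) w=6
  (2,3) w=6
  (6,7) w=6
  (1,3) w=7
  (1,4) w=8
  (1,5) w=8
  (5,7) w=8

Add edge (3,6) w=1 -- no cycle. Running total: 1
Add edge (4,5) w=1 -- no cycle. Running total: 2
Add edge (2,5) w=3 -- no cycle. Running total: 5
Add edge (5,6) w=3 -- no cycle. Running total: 8
Add edge (1,7) w=5 -- no cycle. Running total: 13
Add edge (1,2) w=5 -- no cycle. Running total: 18

MST edges: (3,6,w=1), (4,5,w=1), (2,5,w=3), (5,6,w=3), (1,7,w=5), (1,2,w=5)
Total MST weight: 1 + 1 + 3 + 3 + 5 + 5 = 18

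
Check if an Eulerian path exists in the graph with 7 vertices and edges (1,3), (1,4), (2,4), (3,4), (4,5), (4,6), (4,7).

Step 1: Find the degree of each vertex:
  deg(1) = 2
  deg(2) = 1
  deg(3) = 2
  deg(4) = 6
  deg(5) = 1
  deg(6) = 1
  deg(7) = 1

Step 2: Count vertices with odd degree:
  Odd-degree vertices: 2, 5, 6, 7 (4 total)

Step 3: Apply Euler's theorem:
  - Eulerian circuit exists iff graph is connected and all vertices have even degree
  - Eulerian path exists iff graph is connected and has 0 or 2 odd-degree vertices

Graph has 4 odd-degree vertices (need 0 or 2).
Neither Eulerian path nor Eulerian circuit exists.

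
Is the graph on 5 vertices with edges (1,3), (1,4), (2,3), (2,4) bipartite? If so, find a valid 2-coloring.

Step 1: Attempt 2-coloring using BFS:
  Start at vertex 1, assign color 0
  Color vertex 3 with color 1 (neighbor of 1)
  Color vertex 4 with color 1 (neighbor of 1)
  Color vertex 2 with color 0 (neighbor of 3)
  Start new component at vertex 5, assign color 0

Step 2: 2-coloring succeeded. No conflicts found.
  Set A (color 0): {1, 2, 5}
  Set B (color 1): {3, 4}

The graph is bipartite with partition {1, 2, 5}, {3, 4}.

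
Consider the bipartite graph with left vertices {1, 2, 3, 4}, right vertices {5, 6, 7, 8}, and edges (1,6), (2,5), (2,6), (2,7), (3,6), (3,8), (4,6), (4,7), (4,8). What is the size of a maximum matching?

Step 1: List the neighbors of each left vertex:
  1: 6
  2: 5, 6, 7
  3: 6, 8
  4: 6, 7, 8

Step 2: Greedily match left vertices, then look for augmenting paths:
  Match 1 -- 6
  Match 2 -- 5
  Match 3 -- 8
  Match 4 -- 7
  No augmenting path remains.

Step 3: Verify this is maximum:
  Matching size 4 = min(|L|, |R|) = min(4, 4), which is an upper bound, so this matching is maximum.

Maximum matching: {(1,6), (2,5), (3,8), (4,7)}
Size: 4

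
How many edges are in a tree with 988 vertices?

A tree on n vertices always has exactly n - 1 edges.
For n = 988: edges = 988 - 1 = 987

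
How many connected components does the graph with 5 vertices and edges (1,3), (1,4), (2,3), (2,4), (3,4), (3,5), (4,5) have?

Step 1: Build adjacency list from edges:
  1: 3, 4
  2: 3, 4
  3: 1, 2, 4, 5
  4: 1, 2, 3, 5
  5: 3, 4

Step 2: Run BFS/DFS from vertex 1:
  Visited: {1, 3, 4, 2, 5}
  Reached 5 of 5 vertices

Step 3: All 5 vertices reached from vertex 1, so the graph is connected.
Number of connected components: 1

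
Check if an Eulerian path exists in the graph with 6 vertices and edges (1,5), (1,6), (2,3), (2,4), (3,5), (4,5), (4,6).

Step 1: Find the degree of each vertex:
  deg(1) = 2
  deg(2) = 2
  deg(3) = 2
  deg(4) = 3
  deg(5) = 3
  deg(6) = 2

Step 2: Count vertices with odd degree:
  Odd-degree vertices: 4, 5 (2 total)

Step 3: Apply Euler's theorem:
  - Eulerian circuit exists iff graph is connected and all vertices have even degree
  - Eulerian path exists iff graph is connected and has 0 or 2 odd-degree vertices

Graph is connected with exactly 2 odd-degree vertices (4, 5).
Eulerian path exists (starting and ending at the odd-degree vertices), but no Eulerian circuit.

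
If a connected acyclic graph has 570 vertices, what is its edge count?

A tree on n vertices always has exactly n - 1 edges.
For n = 570: edges = 570 - 1 = 569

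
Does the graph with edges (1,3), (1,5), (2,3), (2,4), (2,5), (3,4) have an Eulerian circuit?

Step 1: Find the degree of each vertex:
  deg(1) = 2
  deg(2) = 3
  deg(3) = 3
  deg(4) = 2
  deg(5) = 2

Step 2: Count vertices with odd degree:
  Odd-degree vertices: 2, 3 (2 total)

Step 3: Apply Euler's theorem:
  - Eulerian circuit exists iff graph is connected and all vertices have even degree
  - Eulerian path exists iff graph is connected and has 0 or 2 odd-degree vertices

Graph is connected with exactly 2 odd-degree vertices (2, 3).
Eulerian path exists (starting and ending at the odd-degree vertices), but no Eulerian circuit.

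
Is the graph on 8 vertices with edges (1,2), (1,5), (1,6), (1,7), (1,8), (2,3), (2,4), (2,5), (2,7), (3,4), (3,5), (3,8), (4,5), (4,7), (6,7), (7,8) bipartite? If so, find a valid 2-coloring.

Step 1: Attempt 2-coloring using BFS:
  Start at vertex 1, assign color 0
  Color vertex 2 with color 1 (neighbor of 1)
  Color vertex 5 with color 1 (neighbor of 1)
  Color vertex 6 with color 1 (neighbor of 1)
  Color vertex 7 with color 1 (neighbor of 1)
  Color vertex 8 with color 1 (neighbor of 1)
  Color vertex 3 with color 0 (neighbor of 2)
  Color vertex 4 with color 0 (neighbor of 2)

Step 2: Conflict found! Vertices 2 and 5 are adjacent but have the same color.
This means the graph contains an odd cycle.

The graph is NOT bipartite.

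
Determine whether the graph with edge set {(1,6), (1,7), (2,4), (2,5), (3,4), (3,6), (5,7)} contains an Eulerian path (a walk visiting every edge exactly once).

Step 1: Find the degree of each vertex:
  deg(1) = 2
  deg(2) = 2
  deg(3) = 2
  deg(4) = 2
  deg(5) = 2
  deg(6) = 2
  deg(7) = 2

Step 2: Count vertices with odd degree:
  All vertices have even degree (0 odd-degree vertices)

Step 3: Apply Euler's theorem:
  - Eulerian circuit exists iff graph is connected and all vertices have even degree
  - Eulerian path exists iff graph is connected and has 0 or 2 odd-degree vertices

Graph is connected with 0 odd-degree vertices.
Both Eulerian circuit and Eulerian path exist.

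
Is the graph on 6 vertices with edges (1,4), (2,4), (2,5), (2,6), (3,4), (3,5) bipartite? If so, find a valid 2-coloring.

Step 1: Attempt 2-coloring using BFS:
  Start at vertex 1, assign color 0
  Color vertex 4 with color 1 (neighbor of 1)
  Color vertex 2 with color 0 (neighbor of 4)
  Color vertex 3 with color 0 (neighbor of 4)
  Color vertex 5 with color 1 (neighbor of 2)
  Color vertex 6 with color 1 (neighbor of 2)

Step 2: 2-coloring succeeded. No conflicts found.
  Set A (color 0): {1, 2, 3}
  Set B (color 1): {4, 5, 6}

The graph is bipartite with partition {1, 2, 3}, {4, 5, 6}.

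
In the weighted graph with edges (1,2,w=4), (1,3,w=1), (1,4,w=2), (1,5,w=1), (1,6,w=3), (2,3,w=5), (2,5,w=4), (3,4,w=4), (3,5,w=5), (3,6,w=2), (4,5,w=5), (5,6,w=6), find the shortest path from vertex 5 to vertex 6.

Step 1: Build adjacency list with weights:
  1: 2(w=4), 3(w=1), 4(w=2), 5(w=1), 6(w=3)
  2: 1(w=4), 3(w=5), 5(w=4)
  3: 1(w=1), 2(w=5), 4(w=4), 5(w=5), 6(w=2)
  4: 1(w=2), 3(w=4), 5(w=5)
  5: 1(w=1), 2(w=4), 3(w=5), 4(w=5), 6(w=6)
  6: 1(w=3), 3(w=2), 5(w=6)

Step 2: Apply Dijkstra's algorithm from vertex 5:
  Visit vertex 5 (distance=0)
    Update dist[1] = 1
    Update dist[2] = 4
    Update dist[3] = 5
    Update dist[4] = 5
    Update dist[6] = 6
  Visit vertex 1 (distance=1)
    Update dist[3] = 2
    Update dist[4] = 3
    Update dist[6] = 4
  Visit vertex 3 (distance=2)
  Visit vertex 4 (distance=3)
  Visit vertex 2 (distance=4)
  Visit vertex 6 (distance=4)

Step 3: Shortest path: 5 -> 1 -> 6
Total weight: 1 + 3 = 4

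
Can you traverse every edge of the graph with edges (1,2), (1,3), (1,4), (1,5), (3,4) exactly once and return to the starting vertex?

Step 1: Find the degree of each vertex:
  deg(1) = 4
  deg(2) = 1
  deg(3) = 2
  deg(4) = 2
  deg(5) = 1

Step 2: Count vertices with odd degree:
  Odd-degree vertices: 2, 5 (2 total)

Step 3: Apply Euler's theorem:
  - Eulerian circuit exists iff graph is connected and all vertices have even degree
  - Eulerian path exists iff graph is connected and has 0 or 2 odd-degree vertices

Graph is connected with exactly 2 odd-degree vertices (2, 5).
Eulerian path exists (starting and ending at the odd-degree vertices), but no Eulerian circuit.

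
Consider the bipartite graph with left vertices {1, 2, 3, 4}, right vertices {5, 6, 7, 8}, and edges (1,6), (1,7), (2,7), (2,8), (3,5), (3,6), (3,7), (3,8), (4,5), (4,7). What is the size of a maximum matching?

Step 1: List the neighbors of each left vertex:
  1: 6, 7
  2: 7, 8
  3: 5, 6, 7, 8
  4: 5, 7

Step 2: Greedily match left vertices, then look for augmenting paths:
  Match 1 -- 6
  Match 2 -- 7
  Match 3 -- 8
  Match 4 -- 5
  No augmenting path remains.

Step 3: Verify this is maximum:
  Matching size 4 = min(|L|, |R|) = min(4, 4), which is an upper bound, so this matching is maximum.

Maximum matching: {(1,6), (2,7), (3,8), (4,5)}
Size: 4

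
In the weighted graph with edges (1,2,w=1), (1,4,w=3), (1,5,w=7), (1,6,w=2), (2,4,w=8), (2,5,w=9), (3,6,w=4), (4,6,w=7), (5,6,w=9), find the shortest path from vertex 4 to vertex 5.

Step 1: Build adjacency list with weights:
  1: 2(w=1), 4(w=3), 5(w=7), 6(w=2)
  2: 1(w=1), 4(w=8), 5(w=9)
  3: 6(w=4)
  4: 1(w=3), 2(w=8), 6(w=7)
  5: 1(w=7), 2(w=9), 6(w=9)
  6: 1(w=2), 3(w=4), 4(w=7), 5(w=9)

Step 2: Apply Dijkstra's algorithm from vertex 4:
  Visit vertex 4 (distance=0)
    Update dist[1] = 3
    Update dist[2] = 8
    Update dist[6] = 7
  Visit vertex 1 (distance=3)
    Update dist[2] = 4
    Update dist[5] = 10
    Update dist[6] = 5
  Visit vertex 2 (distance=4)
  Visit vertex 6 (distance=5)
    Update dist[3] = 9
  Visit vertex 3 (distance=9)
  Visit vertex 5 (distance=10)

Step 3: Shortest path: 4 -> 1 -> 5
Total weight: 3 + 7 = 10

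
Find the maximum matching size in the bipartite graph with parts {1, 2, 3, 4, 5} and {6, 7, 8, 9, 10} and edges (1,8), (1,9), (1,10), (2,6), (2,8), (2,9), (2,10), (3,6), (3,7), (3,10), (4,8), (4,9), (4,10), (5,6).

Step 1: List the neighbors of each left vertex:
  1: 8, 9, 10
  2: 6, 8, 9, 10
  3: 6, 7, 10
  4: 8, 9, 10
  5: 6

Step 2: Greedily match left vertices, then look for augmenting paths:
  Match 1 -- 8
  Match 2 -- 10
  Match 3 -- 7
  Match 4 -- 9
  Match 5 -- 6
  No augmenting path remains.

Step 3: Verify this is maximum:
  Matching size 5 = min(|L|, |R|) = min(5, 5), which is an upper bound, so this matching is maximum.

Maximum matching: {(1,8), (2,10), (3,7), (4,9), (5,6)}
Size: 5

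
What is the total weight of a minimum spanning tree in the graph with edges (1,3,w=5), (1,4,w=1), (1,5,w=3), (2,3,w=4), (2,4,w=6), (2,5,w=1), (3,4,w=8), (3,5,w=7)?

Apply Kruskal's algorithm (sort edges by weight, add if no cycle):

Sorted edges by weight:
  (1,4) w=1
  (2,5) w=1
  (1,5) w=3
  (2,3) w=4
  (1,3) w=5
  (2,4) w=6
  (3,5) w=7
  (3,4) w=8

Add edge (1,4) w=1 -- no cycle. Running total: 1
Add edge (2,5) w=1 -- no cycle. Running total: 2
Add edge (1,5) w=3 -- no cycle. Running total: 5
Add edge (2,3) w=4 -- no cycle. Running total: 9

MST edges: (1,4,w=1), (2,5,w=1), (1,5,w=3), (2,3,w=4)
Total MST weight: 1 + 1 + 3 + 4 = 9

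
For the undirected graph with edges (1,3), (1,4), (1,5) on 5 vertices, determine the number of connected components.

Step 1: Build adjacency list from edges:
  1: 3, 4, 5
  2: (none)
  3: 1
  4: 1
  5: 1

Step 2: Run BFS/DFS from vertex 1:
  Visited: {1, 3, 4, 5}
  Reached 4 of 5 vertices

Step 3: Only 4 of 5 vertices reached. Graph is disconnected.
Connected components: {1, 3, 4, 5}, {2}
Number of connected components: 2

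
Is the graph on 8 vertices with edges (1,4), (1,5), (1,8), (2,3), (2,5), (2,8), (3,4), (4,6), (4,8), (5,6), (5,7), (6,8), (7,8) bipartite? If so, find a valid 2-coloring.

Step 1: Attempt 2-coloring using BFS:
  Start at vertex 1, assign color 0
  Color vertex 4 with color 1 (neighbor of 1)
  Color vertex 5 with color 1 (neighbor of 1)
  Color vertex 8 with color 1 (neighbor of 1)
  Color vertex 3 with color 0 (neighbor of 4)
  Color vertex 6 with color 0 (neighbor of 4)

Step 2: Conflict found! Vertices 4 and 8 are adjacent but have the same color.
This means the graph contains an odd cycle.

The graph is NOT bipartite.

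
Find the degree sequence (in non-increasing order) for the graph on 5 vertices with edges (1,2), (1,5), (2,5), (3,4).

Step 1: Count edges incident to each vertex:
  deg(1) = 2 (neighbors: 2, 5)
  deg(2) = 2 (neighbors: 1, 5)
  deg(3) = 1 (neighbors: 4)
  deg(4) = 1 (neighbors: 3)
  deg(5) = 2 (neighbors: 1, 2)

Step 2: Sort degrees in non-increasing order:
  Degrees: [2, 2, 1, 1, 2] -> sorted: [2, 2, 2, 1, 1]

Degree sequence: [2, 2, 2, 1, 1]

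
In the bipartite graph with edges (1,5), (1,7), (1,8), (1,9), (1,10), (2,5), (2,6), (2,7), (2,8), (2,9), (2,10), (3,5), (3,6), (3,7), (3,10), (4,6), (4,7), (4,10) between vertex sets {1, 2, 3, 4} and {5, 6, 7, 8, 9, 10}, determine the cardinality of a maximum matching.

Step 1: List the neighbors of each left vertex:
  1: 5, 7, 8, 9, 10
  2: 5, 6, 7, 8, 9, 10
  3: 5, 6, 7, 10
  4: 6, 7, 10

Step 2: Greedily match left vertices, then look for augmenting paths:
  Match 1 -- 5
  Match 2 -- 6
  Match 3 -- 7
  Match 4 -- 10
  No augmenting path remains.

Step 3: Verify this is maximum:
  Matching size 4 = min(|L|, |R|) = min(4, 6), which is an upper bound, so this matching is maximum.

Maximum matching: {(1,5), (2,6), (3,7), (4,10)}
Size: 4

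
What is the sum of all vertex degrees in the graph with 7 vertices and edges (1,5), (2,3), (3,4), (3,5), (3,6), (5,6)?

Step 1: Count edges incident to each vertex:
  deg(1) = 1 (neighbors: 5)
  deg(2) = 1 (neighbors: 3)
  deg(3) = 4 (neighbors: 2, 4, 5, 6)
  deg(4) = 1 (neighbors: 3)
  deg(5) = 3 (neighbors: 1, 3, 6)
  deg(6) = 2 (neighbors: 3, 5)
  deg(7) = 0 (neighbors: none)

Step 2: Sum all degrees:
  1 + 1 + 4 + 1 + 3 + 2 + 0 = 12

Verification: sum of degrees = 2 * |E| = 2 * 6 = 12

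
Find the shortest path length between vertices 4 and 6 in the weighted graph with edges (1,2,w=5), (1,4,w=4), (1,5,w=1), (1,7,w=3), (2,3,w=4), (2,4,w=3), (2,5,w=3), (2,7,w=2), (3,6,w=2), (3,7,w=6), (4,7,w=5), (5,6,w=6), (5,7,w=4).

Step 1: Build adjacency list with weights:
  1: 2(w=5), 4(w=4), 5(w=1), 7(w=3)
  2: 1(w=5), 3(w=4), 4(w=3), 5(w=3), 7(w=2)
  3: 2(w=4), 6(w=2), 7(w=6)
  4: 1(w=4), 2(w=3), 7(w=5)
  5: 1(w=1), 2(w=3), 6(w=6), 7(w=4)
  6: 3(w=2), 5(w=6)
  7: 1(w=3), 2(w=2), 3(w=6), 4(w=5), 5(w=4)

Step 2: Apply Dijkstra's algorithm from vertex 4:
  Visit vertex 4 (distance=0)
    Update dist[1] = 4
    Update dist[2] = 3
    Update dist[7] = 5
  Visit vertex 2 (distance=3)
    Update dist[3] = 7
    Update dist[5] = 6
  Visit vertex 1 (distance=4)
    Update dist[5] = 5
  Visit vertex 5 (distance=5)
    Update dist[6] = 11
  Visit vertex 7 (distance=5)
  Visit vertex 3 (distance=7)
    Update dist[6] = 9
  Visit vertex 6 (distance=9)

Step 3: Shortest path: 4 -> 2 -> 3 -> 6
Total weight: 3 + 4 + 2 = 9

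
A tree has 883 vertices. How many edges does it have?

A tree on n vertices always has exactly n - 1 edges.
For n = 883: edges = 883 - 1 = 882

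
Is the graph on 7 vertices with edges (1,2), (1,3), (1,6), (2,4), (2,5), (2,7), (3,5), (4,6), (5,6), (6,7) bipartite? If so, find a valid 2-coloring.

Step 1: Attempt 2-coloring using BFS:
  Start at vertex 1, assign color 0
  Color vertex 2 with color 1 (neighbor of 1)
  Color vertex 3 with color 1 (neighbor of 1)
  Color vertex 6 with color 1 (neighbor of 1)
  Color vertex 4 with color 0 (neighbor of 2)
  Color vertex 5 with color 0 (neighbor of 2)
  Color vertex 7 with color 0 (neighbor of 2)

Step 2: 2-coloring succeeded. No conflicts found.
  Set A (color 0): {1, 4, 5, 7}
  Set B (color 1): {2, 3, 6}

The graph is bipartite with partition {1, 4, 5, 7}, {2, 3, 6}.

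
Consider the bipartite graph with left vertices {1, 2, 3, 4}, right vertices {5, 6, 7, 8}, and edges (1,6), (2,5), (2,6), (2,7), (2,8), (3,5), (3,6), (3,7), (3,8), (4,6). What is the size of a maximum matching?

Step 1: List the neighbors of each left vertex:
  1: 6
  2: 5, 6, 7, 8
  3: 5, 6, 7, 8
  4: 6

Step 2: Greedily match left vertices, then look for augmenting paths:
  Match 1 -- 6
  Match 2 -- 5
  Match 3 -- 7
  No augmenting path remains.

Step 3: Verify this is maximum:
  Matching has size 3. The vertex set {2, 3, 6} covers every edge and has size 3; any matching has at most one edge per cover vertex, so 3 is maximum (König's theorem).

Maximum matching: {(1,6), (2,5), (3,7)}
Size: 3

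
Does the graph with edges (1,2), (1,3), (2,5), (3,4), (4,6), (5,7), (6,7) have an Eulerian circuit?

Step 1: Find the degree of each vertex:
  deg(1) = 2
  deg(2) = 2
  deg(3) = 2
  deg(4) = 2
  deg(5) = 2
  deg(6) = 2
  deg(7) = 2

Step 2: Count vertices with odd degree:
  All vertices have even degree (0 odd-degree vertices)

Step 3: Apply Euler's theorem:
  - Eulerian circuit exists iff graph is connected and all vertices have even degree
  - Eulerian path exists iff graph is connected and has 0 or 2 odd-degree vertices

Graph is connected with 0 odd-degree vertices.
Both Eulerian circuit and Eulerian path exist.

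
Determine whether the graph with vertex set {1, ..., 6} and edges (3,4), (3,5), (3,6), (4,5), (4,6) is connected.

Step 1: Build adjacency list from edges:
  1: (none)
  2: (none)
  3: 4, 5, 6
  4: 3, 5, 6
  5: 3, 4
  6: 3, 4

Step 2: Run BFS/DFS from vertex 1:
  Visited: {1}
  Reached 1 of 6 vertices

Step 3: Only 1 of 6 vertices reached. Graph is disconnected.
Connected components: {1}, {2}, {3, 4, 5, 6}
Answer: No, the graph is not connected (3 components).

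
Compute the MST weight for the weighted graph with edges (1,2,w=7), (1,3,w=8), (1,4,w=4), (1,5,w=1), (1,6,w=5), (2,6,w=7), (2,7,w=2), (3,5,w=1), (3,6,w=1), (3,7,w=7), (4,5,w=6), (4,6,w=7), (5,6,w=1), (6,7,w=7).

Apply Kruskal's algorithm (sort edges by weight, add if no cycle):

Sorted edges by weight:
  (1,5) w=1
  (3,5) w=1
  (3,6) w=1
  (5,6) w=1
  (2,7) w=2
  (1,4) w=4
  (1,6) w=5
  (4,5) w=6
  (1,2) w=7
  (2,6) w=7
  (3,7) w=7
  (4,6) w=7
  (6,7) w=7
  (1,3) w=8

Add edge (1,5) w=1 -- no cycle. Running total: 1
Add edge (3,5) w=1 -- no cycle. Running total: 2
Add edge (3,6) w=1 -- no cycle. Running total: 3
Skip edge (5,6) w=1 -- would create cycle
Add edge (2,7) w=2 -- no cycle. Running total: 5
Add edge (1,4) w=4 -- no cycle. Running total: 9
Skip edge (1,6) w=5 -- would create cycle
Skip edge (4,5) w=6 -- would create cycle
Add edge (1,2) w=7 -- no cycle. Running total: 16

MST edges: (1,5,w=1), (3,5,w=1), (3,6,w=1), (2,7,w=2), (1,4,w=4), (1,2,w=7)
Total MST weight: 1 + 1 + 1 + 2 + 4 + 7 = 16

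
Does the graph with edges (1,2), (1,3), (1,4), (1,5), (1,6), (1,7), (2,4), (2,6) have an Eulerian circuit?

Step 1: Find the degree of each vertex:
  deg(1) = 6
  deg(2) = 3
  deg(3) = 1
  deg(4) = 2
  deg(5) = 1
  deg(6) = 2
  deg(7) = 1

Step 2: Count vertices with odd degree:
  Odd-degree vertices: 2, 3, 5, 7 (4 total)

Step 3: Apply Euler's theorem:
  - Eulerian circuit exists iff graph is connected and all vertices have even degree
  - Eulerian path exists iff graph is connected and has 0 or 2 odd-degree vertices

Graph has 4 odd-degree vertices (need 0 or 2).
Neither Eulerian path nor Eulerian circuit exists.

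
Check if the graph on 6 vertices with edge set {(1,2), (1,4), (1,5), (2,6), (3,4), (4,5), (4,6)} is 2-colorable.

Step 1: Attempt 2-coloring using BFS:
  Start at vertex 1, assign color 0
  Color vertex 2 with color 1 (neighbor of 1)
  Color vertex 4 with color 1 (neighbor of 1)
  Color vertex 5 with color 1 (neighbor of 1)
  Color vertex 6 with color 0 (neighbor of 2)
  Color vertex 3 with color 0 (neighbor of 4)

Step 2: Conflict found! Vertices 4 and 5 are adjacent but have the same color.
This means the graph contains an odd cycle.

The graph is NOT bipartite.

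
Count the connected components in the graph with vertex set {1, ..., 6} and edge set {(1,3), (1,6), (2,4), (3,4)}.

Step 1: Build adjacency list from edges:
  1: 3, 6
  2: 4
  3: 1, 4
  4: 2, 3
  5: (none)
  6: 1

Step 2: Run BFS/DFS from vertex 1:
  Visited: {1, 3, 6, 4, 2}
  Reached 5 of 6 vertices

Step 3: Only 5 of 6 vertices reached. Graph is disconnected.
Connected components: {1, 2, 3, 4, 6}, {5}
Number of connected components: 2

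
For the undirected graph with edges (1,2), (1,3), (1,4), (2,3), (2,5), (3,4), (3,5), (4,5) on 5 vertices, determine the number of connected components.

Step 1: Build adjacency list from edges:
  1: 2, 3, 4
  2: 1, 3, 5
  3: 1, 2, 4, 5
  4: 1, 3, 5
  5: 2, 3, 4

Step 2: Run BFS/DFS from vertex 1:
  Visited: {1, 2, 3, 4, 5}
  Reached 5 of 5 vertices

Step 3: All 5 vertices reached from vertex 1, so the graph is connected.
Number of connected components: 1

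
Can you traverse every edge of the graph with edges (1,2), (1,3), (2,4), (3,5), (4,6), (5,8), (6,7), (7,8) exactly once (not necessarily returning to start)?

Step 1: Find the degree of each vertex:
  deg(1) = 2
  deg(2) = 2
  deg(3) = 2
  deg(4) = 2
  deg(5) = 2
  deg(6) = 2
  deg(7) = 2
  deg(8) = 2

Step 2: Count vertices with odd degree:
  All vertices have even degree (0 odd-degree vertices)

Step 3: Apply Euler's theorem:
  - Eulerian circuit exists iff graph is connected and all vertices have even degree
  - Eulerian path exists iff graph is connected and has 0 or 2 odd-degree vertices

Graph is connected with 0 odd-degree vertices.
Both Eulerian circuit and Eulerian path exist.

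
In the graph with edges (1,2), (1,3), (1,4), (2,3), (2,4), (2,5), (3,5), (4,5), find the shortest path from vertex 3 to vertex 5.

Step 1: Build adjacency list:
  1: 2, 3, 4
  2: 1, 3, 4, 5
  3: 1, 2, 5
  4: 1, 2, 5
  5: 2, 3, 4

Step 2: BFS from vertex 3 to find shortest path to 5:
  vertex 1 reached at distance 1
  vertex 2 reached at distance 1
  vertex 5 reached at distance 1

Step 3: Shortest path: 3 -> 5
Path length: 1 edge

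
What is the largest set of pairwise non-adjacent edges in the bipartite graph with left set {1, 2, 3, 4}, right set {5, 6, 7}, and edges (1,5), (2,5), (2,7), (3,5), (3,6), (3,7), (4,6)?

Step 1: List the neighbors of each left vertex:
  1: 5
  2: 5, 7
  3: 5, 6, 7
  4: 6

Step 2: Greedily match left vertices, then look for augmenting paths:
  Match 1 -- 5
  Match 2 -- 7
  Match 3 -- 6
  No augmenting path remains.

Step 3: Verify this is maximum:
  Matching size 3 = min(|L|, |R|) = min(4, 3), which is an upper bound, so this matching is maximum.

Maximum matching: {(1,5), (2,7), (3,6)}
Size: 3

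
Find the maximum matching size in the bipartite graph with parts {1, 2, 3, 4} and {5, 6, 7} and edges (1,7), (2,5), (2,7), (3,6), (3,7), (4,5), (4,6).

Step 1: List the neighbors of each left vertex:
  1: 7
  2: 5, 7
  3: 6, 7
  4: 5, 6

Step 2: Greedily match left vertices, then look for augmenting paths:
  Match 1 -- 7
  Match 2 -- 5
  Match 3 -- 6
  No augmenting path remains.

Step 3: Verify this is maximum:
  Matching size 3 = min(|L|, |R|) = min(4, 3), which is an upper bound, so this matching is maximum.

Maximum matching: {(1,7), (2,5), (3,6)}
Size: 3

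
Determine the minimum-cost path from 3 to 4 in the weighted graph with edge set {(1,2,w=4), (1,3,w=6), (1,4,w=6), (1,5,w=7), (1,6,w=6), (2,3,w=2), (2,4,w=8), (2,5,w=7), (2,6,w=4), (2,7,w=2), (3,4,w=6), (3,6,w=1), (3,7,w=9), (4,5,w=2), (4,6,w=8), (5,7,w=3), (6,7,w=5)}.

Step 1: Build adjacency list with weights:
  1: 2(w=4), 3(w=6), 4(w=6), 5(w=7), 6(w=6)
  2: 1(w=4), 3(w=2), 4(w=8), 5(w=7), 6(w=4), 7(w=2)
  3: 1(w=6), 2(w=2), 4(w=6), 6(w=1), 7(w=9)
  4: 1(w=6), 2(w=8), 3(w=6), 5(w=2), 6(w=8)
  5: 1(w=7), 2(w=7), 4(w=2), 7(w=3)
  6: 1(w=6), 2(w=4), 3(w=1), 4(w=8), 7(w=5)
  7: 2(w=2), 3(w=9), 5(w=3), 6(w=5)

Step 2: Apply Dijkstra's algorithm from vertex 3:
  Visit vertex 3 (distance=0)
    Update dist[1] = 6
    Update dist[2] = 2
    Update dist[4] = 6
    Update dist[6] = 1
    Update dist[7] = 9
  Visit vertex 6 (distance=1)
    Update dist[7] = 6
  Visit vertex 2 (distance=2)
    Update dist[5] = 9
    Update dist[7] = 4
  Visit vertex 7 (distance=4)
    Update dist[5] = 7
  Visit vertex 1 (distance=6)
  Visit vertex 4 (distance=6)

Step 3: Shortest path: 3 -> 4
Total weight: 6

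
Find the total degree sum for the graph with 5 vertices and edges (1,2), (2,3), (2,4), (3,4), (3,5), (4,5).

Step 1: Count edges incident to each vertex:
  deg(1) = 1 (neighbors: 2)
  deg(2) = 3 (neighbors: 1, 3, 4)
  deg(3) = 3 (neighbors: 2, 4, 5)
  deg(4) = 3 (neighbors: 2, 3, 5)
  deg(5) = 2 (neighbors: 3, 4)

Step 2: Sum all degrees:
  1 + 3 + 3 + 3 + 2 = 12

Verification: sum of degrees = 2 * |E| = 2 * 6 = 12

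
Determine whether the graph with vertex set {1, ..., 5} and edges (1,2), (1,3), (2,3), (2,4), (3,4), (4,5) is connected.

Step 1: Build adjacency list from edges:
  1: 2, 3
  2: 1, 3, 4
  3: 1, 2, 4
  4: 2, 3, 5
  5: 4

Step 2: Run BFS/DFS from vertex 1:
  Visited: {1, 2, 3, 4, 5}
  Reached 5 of 5 vertices

Step 3: All 5 vertices reached from vertex 1, so the graph is connected.
Answer: Yes, the graph is connected.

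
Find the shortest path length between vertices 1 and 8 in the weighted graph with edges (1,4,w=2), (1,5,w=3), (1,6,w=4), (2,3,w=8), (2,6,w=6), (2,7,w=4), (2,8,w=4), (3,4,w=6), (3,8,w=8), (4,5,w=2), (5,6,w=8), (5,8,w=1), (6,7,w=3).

Step 1: Build adjacency list with weights:
  1: 4(w=2), 5(w=3), 6(w=4)
  2: 3(w=8), 6(w=6), 7(w=4), 8(w=4)
  3: 2(w=8), 4(w=6), 8(w=8)
  4: 1(w=2), 3(w=6), 5(w=2)
  5: 1(w=3), 4(w=2), 6(w=8), 8(w=1)
  6: 1(w=4), 2(w=6), 5(w=8), 7(w=3)
  7: 2(w=4), 6(w=3)
  8: 2(w=4), 3(w=8), 5(w=1)

Step 2: Apply Dijkstra's algorithm from vertex 1:
  Visit vertex 1 (distance=0)
    Update dist[4] = 2
    Update dist[5] = 3
    Update dist[6] = 4
  Visit vertex 4 (distance=2)
    Update dist[3] = 8
  Visit vertex 5 (distance=3)
    Update dist[8] = 4
  Visit vertex 6 (distance=4)
    Update dist[2] = 10
    Update dist[7] = 7
  Visit vertex 8 (distance=4)
    Update dist[2] = 8

Step 3: Shortest path: 1 -> 5 -> 8
Total weight: 3 + 1 = 4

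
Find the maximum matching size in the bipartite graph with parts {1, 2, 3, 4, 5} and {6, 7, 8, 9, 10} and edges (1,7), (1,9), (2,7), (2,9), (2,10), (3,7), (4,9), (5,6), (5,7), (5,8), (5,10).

Step 1: List the neighbors of each left vertex:
  1: 7, 9
  2: 7, 9, 10
  3: 7
  4: 9
  5: 6, 7, 8, 10

Step 2: Greedily match left vertices, then look for augmenting paths:
  Match 1 -- 7
  Match 2 -- 10
  Match 4 -- 9
  Match 5 -- 6
  No augmenting path remains.

Step 3: Verify this is maximum:
  Matching has size 4. The vertex set {2, 5, 7, 9} covers every edge and has size 4; any matching has at most one edge per cover vertex, so 4 is maximum (König's theorem).

Maximum matching: {(1,7), (2,10), (4,9), (5,6)}
Size: 4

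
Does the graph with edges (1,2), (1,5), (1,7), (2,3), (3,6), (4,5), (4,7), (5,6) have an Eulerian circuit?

Step 1: Find the degree of each vertex:
  deg(1) = 3
  deg(2) = 2
  deg(3) = 2
  deg(4) = 2
  deg(5) = 3
  deg(6) = 2
  deg(7) = 2

Step 2: Count vertices with odd degree:
  Odd-degree vertices: 1, 5 (2 total)

Step 3: Apply Euler's theorem:
  - Eulerian circuit exists iff graph is connected and all vertices have even degree
  - Eulerian path exists iff graph is connected and has 0 or 2 odd-degree vertices

Graph is connected with exactly 2 odd-degree vertices (1, 5).
Eulerian path exists (starting and ending at the odd-degree vertices), but no Eulerian circuit.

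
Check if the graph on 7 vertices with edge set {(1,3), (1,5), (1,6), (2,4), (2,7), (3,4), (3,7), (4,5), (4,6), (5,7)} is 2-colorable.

Step 1: Attempt 2-coloring using BFS:
  Start at vertex 1, assign color 0
  Color vertex 3 with color 1 (neighbor of 1)
  Color vertex 5 with color 1 (neighbor of 1)
  Color vertex 6 with color 1 (neighbor of 1)
  Color vertex 4 with color 0 (neighbor of 3)
  Color vertex 7 with color 0 (neighbor of 3)
  Color vertex 2 with color 1 (neighbor of 4)

Step 2: 2-coloring succeeded. No conflicts found.
  Set A (color 0): {1, 4, 7}
  Set B (color 1): {2, 3, 5, 6}

The graph is bipartite with partition {1, 4, 7}, {2, 3, 5, 6}.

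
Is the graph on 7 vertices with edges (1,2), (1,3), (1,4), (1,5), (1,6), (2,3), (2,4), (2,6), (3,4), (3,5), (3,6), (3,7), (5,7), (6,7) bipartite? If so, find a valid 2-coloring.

Step 1: Attempt 2-coloring using BFS:
  Start at vertex 1, assign color 0
  Color vertex 2 with color 1 (neighbor of 1)
  Color vertex 3 with color 1 (neighbor of 1)
  Color vertex 4 with color 1 (neighbor of 1)
  Color vertex 5 with color 1 (neighbor of 1)
  Color vertex 6 with color 1 (neighbor of 1)

Step 2: Conflict found! Vertices 2 and 3 are adjacent but have the same color.
This means the graph contains an odd cycle.

The graph is NOT bipartite.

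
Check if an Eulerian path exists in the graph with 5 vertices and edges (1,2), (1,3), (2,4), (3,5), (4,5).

Step 1: Find the degree of each vertex:
  deg(1) = 2
  deg(2) = 2
  deg(3) = 2
  deg(4) = 2
  deg(5) = 2

Step 2: Count vertices with odd degree:
  All vertices have even degree (0 odd-degree vertices)

Step 3: Apply Euler's theorem:
  - Eulerian circuit exists iff graph is connected and all vertices have even degree
  - Eulerian path exists iff graph is connected and has 0 or 2 odd-degree vertices

Graph is connected with 0 odd-degree vertices.
Both Eulerian circuit and Eulerian path exist.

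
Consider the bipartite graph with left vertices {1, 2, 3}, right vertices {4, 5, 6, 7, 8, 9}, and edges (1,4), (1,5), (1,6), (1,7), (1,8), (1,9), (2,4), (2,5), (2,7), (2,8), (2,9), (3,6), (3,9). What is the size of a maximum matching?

Step 1: List the neighbors of each left vertex:
  1: 4, 5, 6, 7, 8, 9
  2: 4, 5, 7, 8, 9
  3: 6, 9

Step 2: Greedily match left vertices, then look for augmenting paths:
  Match 1 -- 4
  Match 2 -- 5
  Match 3 -- 6
  No augmenting path remains.

Step 3: Verify this is maximum:
  Matching size 3 = min(|L|, |R|) = min(3, 6), which is an upper bound, so this matching is maximum.

Maximum matching: {(1,4), (2,5), (3,6)}
Size: 3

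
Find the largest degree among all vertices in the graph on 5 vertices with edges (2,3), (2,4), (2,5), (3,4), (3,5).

Step 1: Count edges incident to each vertex:
  deg(1) = 0 (neighbors: none)
  deg(2) = 3 (neighbors: 3, 4, 5)
  deg(3) = 3 (neighbors: 2, 4, 5)
  deg(4) = 2 (neighbors: 2, 3)
  deg(5) = 2 (neighbors: 2, 3)

Step 2: Find maximum:
  max(0, 3, 3, 2, 2) = 3 (vertex 2)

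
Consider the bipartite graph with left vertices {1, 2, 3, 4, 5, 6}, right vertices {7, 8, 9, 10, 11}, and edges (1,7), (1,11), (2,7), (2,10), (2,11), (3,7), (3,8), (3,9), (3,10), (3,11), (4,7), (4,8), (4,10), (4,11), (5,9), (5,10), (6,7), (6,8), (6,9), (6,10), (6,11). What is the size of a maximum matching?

Step 1: List the neighbors of each left vertex:
  1: 7, 11
  2: 7, 10, 11
  3: 7, 8, 9, 10, 11
  4: 7, 8, 10, 11
  5: 9, 10
  6: 7, 8, 9, 10, 11

Step 2: Greedily match left vertices, then look for augmenting paths:
  Match 1 -- 7
  Match 2 -- 10
  Match 3 -- 8
  Match 4 -- 11
  Match 5 -- 9
  No augmenting path remains.

Step 3: Verify this is maximum:
  Matching size 5 = min(|L|, |R|) = min(6, 5), which is an upper bound, so this matching is maximum.

Maximum matching: {(1,7), (2,10), (3,8), (4,11), (5,9)}
Size: 5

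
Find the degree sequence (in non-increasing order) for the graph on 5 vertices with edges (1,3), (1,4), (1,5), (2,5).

Step 1: Count edges incident to each vertex:
  deg(1) = 3 (neighbors: 3, 4, 5)
  deg(2) = 1 (neighbors: 5)
  deg(3) = 1 (neighbors: 1)
  deg(4) = 1 (neighbors: 1)
  deg(5) = 2 (neighbors: 1, 2)

Step 2: Sort degrees in non-increasing order:
  Degrees: [3, 1, 1, 1, 2] -> sorted: [3, 2, 1, 1, 1]

Degree sequence: [3, 2, 1, 1, 1]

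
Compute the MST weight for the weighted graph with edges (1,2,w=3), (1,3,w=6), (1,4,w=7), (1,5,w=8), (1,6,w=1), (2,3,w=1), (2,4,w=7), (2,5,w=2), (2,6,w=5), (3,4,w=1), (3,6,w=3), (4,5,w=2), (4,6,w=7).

Apply Kruskal's algorithm (sort edges by weight, add if no cycle):

Sorted edges by weight:
  (1,6) w=1
  (2,3) w=1
  (3,4) w=1
  (2,5) w=2
  (4,5) w=2
  (1,2) w=3
  (3,6) w=3
  (2,6) w=5
  (1,3) w=6
  (1,4) w=7
  (2,4) w=7
  (4,6) w=7
  (1,5) w=8

Add edge (1,6) w=1 -- no cycle. Running total: 1
Add edge (2,3) w=1 -- no cycle. Running total: 2
Add edge (3,4) w=1 -- no cycle. Running total: 3
Add edge (2,5) w=2 -- no cycle. Running total: 5
Skip edge (4,5) w=2 -- would create cycle
Add edge (1,2) w=3 -- no cycle. Running total: 8

MST edges: (1,6,w=1), (2,3,w=1), (3,4,w=1), (2,5,w=2), (1,2,w=3)
Total MST weight: 1 + 1 + 1 + 2 + 3 = 8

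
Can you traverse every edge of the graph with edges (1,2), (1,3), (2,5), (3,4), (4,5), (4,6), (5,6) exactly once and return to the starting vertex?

Step 1: Find the degree of each vertex:
  deg(1) = 2
  deg(2) = 2
  deg(3) = 2
  deg(4) = 3
  deg(5) = 3
  deg(6) = 2

Step 2: Count vertices with odd degree:
  Odd-degree vertices: 4, 5 (2 total)

Step 3: Apply Euler's theorem:
  - Eulerian circuit exists iff graph is connected and all vertices have even degree
  - Eulerian path exists iff graph is connected and has 0 or 2 odd-degree vertices

Graph is connected with exactly 2 odd-degree vertices (4, 5).
Eulerian path exists (starting and ending at the odd-degree vertices), but no Eulerian circuit.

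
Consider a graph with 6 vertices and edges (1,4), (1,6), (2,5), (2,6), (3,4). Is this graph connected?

Step 1: Build adjacency list from edges:
  1: 4, 6
  2: 5, 6
  3: 4
  4: 1, 3
  5: 2
  6: 1, 2

Step 2: Run BFS/DFS from vertex 1:
  Visited: {1, 4, 6, 3, 2, 5}
  Reached 6 of 6 vertices

Step 3: All 6 vertices reached from vertex 1, so the graph is connected.
Answer: Yes, the graph is connected.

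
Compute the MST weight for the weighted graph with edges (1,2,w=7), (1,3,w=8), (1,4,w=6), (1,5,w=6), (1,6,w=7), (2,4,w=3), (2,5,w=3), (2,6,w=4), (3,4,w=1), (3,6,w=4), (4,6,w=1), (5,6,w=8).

Apply Kruskal's algorithm (sort edges by weight, add if no cycle):

Sorted edges by weight:
  (3,4) w=1
  (4,6) w=1
  (2,4) w=3
  (2,5) w=3
  (2,6) w=4
  (3,6) w=4
  (1,5) w=6
  (1,4) w=6
  (1,6) w=7
  (1,2) w=7
  (1,3) w=8
  (5,6) w=8

Add edge (3,4) w=1 -- no cycle. Running total: 1
Add edge (4,6) w=1 -- no cycle. Running total: 2
Add edge (2,4) w=3 -- no cycle. Running total: 5
Add edge (2,5) w=3 -- no cycle. Running total: 8
Skip edge (2,6) w=4 -- would create cycle
Skip edge (3,6) w=4 -- would create cycle
Add edge (1,5) w=6 -- no cycle. Running total: 14

MST edges: (3,4,w=1), (4,6,w=1), (2,4,w=3), (2,5,w=3), (1,5,w=6)
Total MST weight: 1 + 1 + 3 + 3 + 6 = 14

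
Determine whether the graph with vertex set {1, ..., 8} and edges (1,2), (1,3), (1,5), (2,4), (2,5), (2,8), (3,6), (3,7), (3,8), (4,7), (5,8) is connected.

Step 1: Build adjacency list from edges:
  1: 2, 3, 5
  2: 1, 4, 5, 8
  3: 1, 6, 7, 8
  4: 2, 7
  5: 1, 2, 8
  6: 3
  7: 3, 4
  8: 2, 3, 5

Step 2: Run BFS/DFS from vertex 1:
  Visited: {1, 2, 3, 5, 4, 8, 6, 7}
  Reached 8 of 8 vertices

Step 3: All 8 vertices reached from vertex 1, so the graph is connected.
Answer: Yes, the graph is connected.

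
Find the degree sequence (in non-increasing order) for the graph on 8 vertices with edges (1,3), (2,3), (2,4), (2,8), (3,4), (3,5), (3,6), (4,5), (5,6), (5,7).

Step 1: Count edges incident to each vertex:
  deg(1) = 1 (neighbors: 3)
  deg(2) = 3 (neighbors: 3, 4, 8)
  deg(3) = 5 (neighbors: 1, 2, 4, 5, 6)
  deg(4) = 3 (neighbors: 2, 3, 5)
  deg(5) = 4 (neighbors: 3, 4, 6, 7)
  deg(6) = 2 (neighbors: 3, 5)
  deg(7) = 1 (neighbors: 5)
  deg(8) = 1 (neighbors: 2)

Step 2: Sort degrees in non-increasing order:
  Degrees: [1, 3, 5, 3, 4, 2, 1, 1] -> sorted: [5, 4, 3, 3, 2, 1, 1, 1]

Degree sequence: [5, 4, 3, 3, 2, 1, 1, 1]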